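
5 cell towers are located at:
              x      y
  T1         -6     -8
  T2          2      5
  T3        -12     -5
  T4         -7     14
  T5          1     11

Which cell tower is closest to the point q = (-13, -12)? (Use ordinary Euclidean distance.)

T3

Squared Euclidean distances:
|qT1|² = (-13−(-6))² + (-12−(-8))² = 49 + 16 = 65
|qT2|² = (-13−2)² + (-12−5)² = 225 + 289 = 514
|qT3|² = (-13−(-12))² + (-12−(-5))² = 1 + 49 = 50
|qT4|² = (-13−(-7))² + (-12−14)² = 36 + 676 = 712
|qT5|² = (-13−1)² + (-12−11)² = 196 + 529 = 725
The smallest is to T3, so q lies in the Voronoi region of T3.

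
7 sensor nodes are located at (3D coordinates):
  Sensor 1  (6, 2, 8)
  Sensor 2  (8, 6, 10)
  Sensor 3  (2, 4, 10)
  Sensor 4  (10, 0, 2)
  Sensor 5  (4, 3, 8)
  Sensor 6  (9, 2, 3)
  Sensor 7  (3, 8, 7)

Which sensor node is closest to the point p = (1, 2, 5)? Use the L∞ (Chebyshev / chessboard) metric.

Sensor 5

d(p, Sensor 1) = max(5, 0, 3) = 5
d(p, Sensor 2) = max(7, 4, 5) = 7
d(p, Sensor 3) = max(1, 2, 5) = 5
d(p, Sensor 4) = max(9, 2, 3) = 9
d(p, Sensor 5) = max(3, 1, 3) = 3
d(p, Sensor 6) = max(8, 0, 2) = 8
d(p, Sensor 7) = max(2, 6, 2) = 6
Sensor 5 is nearest.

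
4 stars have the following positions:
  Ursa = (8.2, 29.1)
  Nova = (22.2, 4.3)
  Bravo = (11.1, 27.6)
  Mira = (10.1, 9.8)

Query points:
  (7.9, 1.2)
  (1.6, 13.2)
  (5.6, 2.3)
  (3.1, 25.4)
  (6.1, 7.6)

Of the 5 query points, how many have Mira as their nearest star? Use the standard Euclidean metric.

4

(7.9, 1.2) — d² to each: Ursa:778.5, Nova:214.1, Bravo:707.2, Mira:78.8 → nearest is Mira
(1.6, 13.2) — d² to each: Ursa:296.37, Nova:503.57, Bravo:297.61, Mira:83.81 → nearest is Mira
(5.6, 2.3) — d² to each: Ursa:725, Nova:279.56, Bravo:670.34, Mira:76.5 → nearest is Mira
(3.1, 25.4) — d² to each: Ursa:39.7, Nova:810.02, Bravo:68.84, Mira:292.36 → nearest is Ursa
(6.1, 7.6) — d² to each: Ursa:466.66, Nova:270.1, Bravo:425, Mira:20.84 → nearest is Mira
4 of the 5 points have Mira as nearest.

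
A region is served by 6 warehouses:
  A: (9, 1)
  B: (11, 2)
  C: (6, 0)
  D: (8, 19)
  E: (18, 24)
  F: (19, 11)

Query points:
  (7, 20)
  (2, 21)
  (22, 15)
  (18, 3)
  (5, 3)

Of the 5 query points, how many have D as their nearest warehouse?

(7, 20) — d² to each: A:365, B:340, C:401, D:2, E:137, F:225 → nearest is D
(2, 21) — d² to each: A:449, B:442, C:457, D:40, E:265, F:389 → nearest is D
(22, 15) — d² to each: A:365, B:290, C:481, D:212, E:97, F:25 → nearest is F
(18, 3) — d² to each: A:85, B:50, C:153, D:356, E:441, F:65 → nearest is B
(5, 3) — d² to each: A:20, B:37, C:10, D:265, E:610, F:260 → nearest is C
2 of the 5 points have D as nearest.

2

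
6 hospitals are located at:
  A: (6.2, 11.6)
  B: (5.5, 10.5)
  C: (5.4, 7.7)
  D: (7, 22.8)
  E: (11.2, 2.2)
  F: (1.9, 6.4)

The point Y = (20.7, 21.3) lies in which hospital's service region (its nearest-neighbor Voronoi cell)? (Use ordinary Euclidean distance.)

D

Squared Euclidean distances:
|YA|² = (20.7−6.2)² + (21.3−11.6)² = 210.25 + 94.09 = 304.34
|YB|² = (20.7−5.5)² + (21.3−10.5)² = 231.04 + 116.64 = 347.68
|YC|² = (20.7−5.4)² + (21.3−7.7)² = 234.09 + 184.96 = 419.05
|YD|² = (20.7−7)² + (21.3−22.8)² = 187.69 + 2.25 = 189.94
|YE|² = (20.7−11.2)² + (21.3−2.2)² = 90.25 + 364.81 = 455.06
|YF|² = (20.7−1.9)² + (21.3−6.4)² = 353.44 + 222.01 = 575.45
The smallest is to D, so Y lies in the Voronoi region of D.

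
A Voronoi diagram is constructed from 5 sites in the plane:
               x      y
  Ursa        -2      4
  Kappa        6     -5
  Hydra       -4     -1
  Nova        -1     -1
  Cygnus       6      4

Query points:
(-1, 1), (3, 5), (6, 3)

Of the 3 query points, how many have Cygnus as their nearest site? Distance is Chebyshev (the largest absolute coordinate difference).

2

(-1, 1) — d to each: Ursa:3, Kappa:7, Hydra:3, Nova:2, Cygnus:7 → nearest is Nova
(3, 5) — d to each: Ursa:5, Kappa:10, Hydra:7, Nova:6, Cygnus:3 → nearest is Cygnus
(6, 3) — d to each: Ursa:8, Kappa:8, Hydra:10, Nova:7, Cygnus:1 → nearest is Cygnus
2 of the 3 points have Cygnus as nearest.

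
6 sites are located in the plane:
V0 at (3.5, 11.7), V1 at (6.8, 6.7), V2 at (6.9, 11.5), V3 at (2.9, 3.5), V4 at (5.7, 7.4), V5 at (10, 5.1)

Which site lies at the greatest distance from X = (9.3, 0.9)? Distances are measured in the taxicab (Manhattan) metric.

V0

d(X,V0) = |9.3−3.5| + |0.9−11.7| = 5.8 + 10.8 = 16.6
d(X,V1) = |9.3−6.8| + |0.9−6.7| = 2.5 + 5.8 = 8.3
d(X,V2) = |9.3−6.9| + |0.9−11.5| = 2.4 + 10.6 = 13
d(X,V3) = |9.3−2.9| + |0.9−3.5| = 6.4 + 2.6 = 9
d(X,V4) = |9.3−5.7| + |0.9−7.4| = 3.6 + 6.5 = 10.1
d(X,V5) = |9.3−10| + |0.9−5.1| = 0.7 + 4.2 = 4.9
The largest is to V0.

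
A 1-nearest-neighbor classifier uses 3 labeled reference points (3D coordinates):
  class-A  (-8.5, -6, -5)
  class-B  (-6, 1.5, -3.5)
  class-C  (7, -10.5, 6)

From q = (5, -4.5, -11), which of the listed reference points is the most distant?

class-C

Squared Euclidean distances:
d²(q, class-A) = (5−(-8.5))² + (-4.5−(-6))² + (-11−(-5))² = 182.25 + 2.25 + 36 = 220.5
d²(q, class-B) = (5−(-6))² + (-4.5−1.5)² + (-11−(-3.5))² = 121 + 36 + 56.25 = 213.25
d²(q, class-C) = (5−7)² + (-4.5−(-10.5))² + (-11−6)² = 4 + 36 + 289 = 329
The largest is to class-C.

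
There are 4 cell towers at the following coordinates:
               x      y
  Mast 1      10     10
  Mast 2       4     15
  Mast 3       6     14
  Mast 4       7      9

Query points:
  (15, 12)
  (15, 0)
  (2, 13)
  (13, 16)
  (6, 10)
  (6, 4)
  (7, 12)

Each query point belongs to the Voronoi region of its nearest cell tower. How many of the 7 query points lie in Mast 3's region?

(15, 12) — d² to each: Mast 1:29, Mast 2:130, Mast 3:85, Mast 4:73 → nearest is Mast 1
(15, 0) — d² to each: Mast 1:125, Mast 2:346, Mast 3:277, Mast 4:145 → nearest is Mast 1
(2, 13) — d² to each: Mast 1:73, Mast 2:8, Mast 3:17, Mast 4:41 → nearest is Mast 2
(13, 16) — d² to each: Mast 1:45, Mast 2:82, Mast 3:53, Mast 4:85 → nearest is Mast 1
(6, 10) — d² to each: Mast 1:16, Mast 2:29, Mast 3:16, Mast 4:2 → nearest is Mast 4
(6, 4) — d² to each: Mast 1:52, Mast 2:125, Mast 3:100, Mast 4:26 → nearest is Mast 4
(7, 12) — d² to each: Mast 1:13, Mast 2:18, Mast 3:5, Mast 4:9 → nearest is Mast 3
1 of the 7 points has Mast 3 as nearest.

1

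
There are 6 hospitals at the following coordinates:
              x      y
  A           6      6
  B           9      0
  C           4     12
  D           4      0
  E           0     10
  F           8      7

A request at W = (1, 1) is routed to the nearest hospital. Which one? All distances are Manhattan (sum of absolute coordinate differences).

D

d(W,A) = |1−6| + |1−6| = 5 + 5 = 10
d(W,B) = |1−9| + |1−0| = 8 + 1 = 9
d(W,C) = |1−4| + |1−12| = 3 + 11 = 14
d(W,D) = |1−4| + |1−0| = 3 + 1 = 4
d(W,E) = |1−0| + |1−10| = 1 + 9 = 10
d(W,F) = |1−8| + |1−7| = 7 + 6 = 13
Minimum is at D.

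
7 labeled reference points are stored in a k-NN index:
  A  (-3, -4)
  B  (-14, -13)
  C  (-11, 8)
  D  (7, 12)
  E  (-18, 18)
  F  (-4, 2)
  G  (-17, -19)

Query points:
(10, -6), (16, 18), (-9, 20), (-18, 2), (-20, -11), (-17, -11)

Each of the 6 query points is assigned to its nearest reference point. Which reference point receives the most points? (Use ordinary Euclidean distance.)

B

(10, -6) — d² to each: A:173, B:625, C:637, D:333, E:1360, F:260, G:898 → nearest is A
(16, 18) — d² to each: A:845, B:1861, C:829, D:117, E:1156, F:656, G:2458 → nearest is D
(-9, 20) — d² to each: A:612, B:1114, C:148, D:320, E:85, F:349, G:1585 → nearest is E
(-18, 2) — d² to each: A:261, B:241, C:85, D:725, E:256, F:196, G:442 → nearest is C
(-20, -11) — d² to each: A:338, B:40, C:442, D:1258, E:845, F:425, G:73 → nearest is B
(-17, -11) — d² to each: A:245, B:13, C:397, D:1105, E:842, F:338, G:64 → nearest is B
Tally — A:1, B:2, C:1, D:1, E:1. B captures the most (2).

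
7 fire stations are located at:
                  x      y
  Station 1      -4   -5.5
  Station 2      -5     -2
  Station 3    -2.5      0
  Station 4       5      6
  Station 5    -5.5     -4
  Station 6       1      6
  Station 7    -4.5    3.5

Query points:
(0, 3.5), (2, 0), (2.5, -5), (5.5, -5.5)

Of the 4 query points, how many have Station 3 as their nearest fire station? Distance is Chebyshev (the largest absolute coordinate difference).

3

(0, 3.5) — d to each: Station 1:9, Station 2:5.5, Station 3:3.5, Station 4:5, Station 5:7.5, Station 6:2.5, Station 7:4.5 → nearest is Station 6
(2, 0) — d to each: Station 1:6, Station 2:7, Station 3:4.5, Station 4:6, Station 5:7.5, Station 6:6, Station 7:6.5 → nearest is Station 3
(2.5, -5) — d to each: Station 1:6.5, Station 2:7.5, Station 3:5, Station 4:11, Station 5:8, Station 6:11, Station 7:8.5 → nearest is Station 3
(5.5, -5.5) — d to each: Station 1:9.5, Station 2:10.5, Station 3:8, Station 4:11.5, Station 5:11, Station 6:11.5, Station 7:10 → nearest is Station 3
3 of the 4 points have Station 3 as nearest.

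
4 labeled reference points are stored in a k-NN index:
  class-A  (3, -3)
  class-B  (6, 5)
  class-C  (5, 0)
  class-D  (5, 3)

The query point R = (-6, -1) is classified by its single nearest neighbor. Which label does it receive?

Compare squared distances (the ordering matches that of the actual distances):
d²(R, class-A) = 81 + 4 = 85
d²(R, class-B) = 144 + 36 = 180
d²(R, class-C) = 121 + 1 = 122
d²(R, class-D) = 121 + 16 = 137
class-A is nearest.

class-A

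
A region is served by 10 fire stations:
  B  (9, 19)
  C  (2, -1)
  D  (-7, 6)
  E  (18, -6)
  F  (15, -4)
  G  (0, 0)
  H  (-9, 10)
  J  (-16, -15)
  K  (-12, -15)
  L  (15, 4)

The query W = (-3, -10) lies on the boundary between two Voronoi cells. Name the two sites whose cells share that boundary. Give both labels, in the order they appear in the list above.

Squared distances from W to each site:
|WB|² = 144 + 841 = 985
|WC|² = 25 + 81 = 106
|WD|² = 16 + 256 = 272
|WE|² = 441 + 16 = 457
|WF|² = 324 + 36 = 360
|WG|² = 9 + 100 = 109
|WH|² = 36 + 400 = 436
|WJ|² = 169 + 25 = 194
|WK|² = 81 + 25 = 106
|WL|² = 324 + 196 = 520
W is equidistant from C and K (both at squared distance 106), and every other site is strictly farther — so W lies on the C–K Voronoi edge.

C and K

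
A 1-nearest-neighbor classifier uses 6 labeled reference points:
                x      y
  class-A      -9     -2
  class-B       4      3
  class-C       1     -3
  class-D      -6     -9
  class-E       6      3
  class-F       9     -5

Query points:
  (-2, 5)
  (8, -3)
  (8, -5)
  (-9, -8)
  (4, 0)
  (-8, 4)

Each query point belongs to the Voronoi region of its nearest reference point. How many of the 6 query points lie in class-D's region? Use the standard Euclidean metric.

1

(-2, 5) — d² to each: class-A:98, class-B:40, class-C:73, class-D:212, class-E:68, class-F:221 → nearest is class-B
(8, -3) — d² to each: class-A:290, class-B:52, class-C:49, class-D:232, class-E:40, class-F:5 → nearest is class-F
(8, -5) — d² to each: class-A:298, class-B:80, class-C:53, class-D:212, class-E:68, class-F:1 → nearest is class-F
(-9, -8) — d² to each: class-A:36, class-B:290, class-C:125, class-D:10, class-E:346, class-F:333 → nearest is class-D
(4, 0) — d² to each: class-A:173, class-B:9, class-C:18, class-D:181, class-E:13, class-F:50 → nearest is class-B
(-8, 4) — d² to each: class-A:37, class-B:145, class-C:130, class-D:173, class-E:197, class-F:370 → nearest is class-A
1 of the 6 points has class-D as nearest.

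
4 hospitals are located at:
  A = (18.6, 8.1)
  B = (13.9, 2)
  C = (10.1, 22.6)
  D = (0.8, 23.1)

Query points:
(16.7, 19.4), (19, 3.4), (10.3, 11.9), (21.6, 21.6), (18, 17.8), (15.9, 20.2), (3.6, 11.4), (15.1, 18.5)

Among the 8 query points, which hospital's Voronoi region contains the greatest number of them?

(16.7, 19.4) — d² to each: A:131.3, B:310.6, C:53.8, D:266.5 → nearest is C
(19, 3.4) — d² to each: A:22.25, B:27.97, C:447.85, D:719.33 → nearest is A
(10.3, 11.9) — d² to each: A:83.33, B:110.97, C:114.53, D:215.69 → nearest is A
(21.6, 21.6) — d² to each: A:191.25, B:443.45, C:133.25, D:434.89 → nearest is C
(18, 17.8) — d² to each: A:94.45, B:266.45, C:85.45, D:323.93 → nearest is C
(15.9, 20.2) — d² to each: A:153.7, B:335.24, C:39.4, D:236.42 → nearest is C
(3.6, 11.4) — d² to each: A:235.89, B:194.45, C:167.69, D:144.73 → nearest is D
(15.1, 18.5) — d² to each: A:120.41, B:273.69, C:41.81, D:225.65 → nearest is C
Tally — A:2, C:5, D:1. C captures the most (5).

C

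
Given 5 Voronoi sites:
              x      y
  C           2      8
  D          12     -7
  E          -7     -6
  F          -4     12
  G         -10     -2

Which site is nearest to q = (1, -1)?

Squared Euclidean distances:
|qC|² = (1−2)² + (-1−8)² = 1 + 81 = 82
|qD|² = (1−12)² + (-1−(-7))² = 121 + 36 = 157
|qE|² = (1−(-7))² + (-1−(-6))² = 64 + 25 = 89
|qF|² = (1−(-4))² + (-1−12)² = 25 + 169 = 194
|qG|² = (1−(-10))² + (-1−(-2))² = 121 + 1 = 122
Minimum is at C.

C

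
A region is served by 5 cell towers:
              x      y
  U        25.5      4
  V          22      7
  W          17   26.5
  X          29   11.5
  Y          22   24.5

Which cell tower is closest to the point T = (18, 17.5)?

Squared Euclidean distances:
|TU|² = (18−25.5)² + (17.5−4)² = 56.25 + 182.25 = 238.5
|TV|² = (18−22)² + (17.5−7)² = 16 + 110.25 = 126.25
|TW|² = (18−17)² + (17.5−26.5)² = 1 + 81 = 82
|TX|² = (18−29)² + (17.5−11.5)² = 121 + 36 = 157
|TY|² = (18−22)² + (17.5−24.5)² = 16 + 49 = 65
Minimum is at Y.

Y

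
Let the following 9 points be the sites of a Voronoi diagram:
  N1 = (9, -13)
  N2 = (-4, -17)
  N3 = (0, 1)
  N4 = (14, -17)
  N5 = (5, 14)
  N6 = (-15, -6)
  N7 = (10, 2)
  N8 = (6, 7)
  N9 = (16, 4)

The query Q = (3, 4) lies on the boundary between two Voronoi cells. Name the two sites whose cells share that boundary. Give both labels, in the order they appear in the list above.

Squared distances from Q to each site:
|QN1|² = (3−9)² + (4−(-13))² = 36 + 289 = 325
|QN2|² = (3−(-4))² + (4−(-17))² = 49 + 441 = 490
|QN3|² = (3−0)² + (4−1)² = 9 + 9 = 18
|QN4|² = (3−14)² + (4−(-17))² = 121 + 441 = 562
|QN5|² = (3−5)² + (4−14)² = 4 + 100 = 104
|QN6|² = (3−(-15))² + (4−(-6))² = 324 + 100 = 424
|QN7|² = (3−10)² + (4−2)² = 49 + 4 = 53
|QN8|² = (3−6)² + (4−7)² = 9 + 9 = 18
|QN9|² = (3−16)² + (4−4)² = 169 + 0 = 169
Q is equidistant from N3 and N8 (both at squared distance 18), and every other site is strictly farther — so Q lies on the N3–N8 Voronoi edge.

N3 and N8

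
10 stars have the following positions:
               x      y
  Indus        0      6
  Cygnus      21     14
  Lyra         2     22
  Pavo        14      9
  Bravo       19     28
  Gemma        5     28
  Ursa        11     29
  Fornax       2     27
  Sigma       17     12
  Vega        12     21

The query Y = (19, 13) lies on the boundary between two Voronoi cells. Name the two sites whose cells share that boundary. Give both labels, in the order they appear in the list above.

Cygnus and Sigma

Squared distances from Y to each site:
d²(Y, Indus) = (19−0)² + (13−6)² = 361 + 49 = 410
d²(Y, Cygnus) = (19−21)² + (13−14)² = 4 + 1 = 5
d²(Y, Lyra) = (19−2)² + (13−22)² = 289 + 81 = 370
d²(Y, Pavo) = (19−14)² + (13−9)² = 25 + 16 = 41
d²(Y, Bravo) = (19−19)² + (13−28)² = 0 + 225 = 225
d²(Y, Gemma) = (19−5)² + (13−28)² = 196 + 225 = 421
d²(Y, Ursa) = (19−11)² + (13−29)² = 64 + 256 = 320
d²(Y, Fornax) = (19−2)² + (13−27)² = 289 + 196 = 485
d²(Y, Sigma) = (19−17)² + (13−12)² = 4 + 1 = 5
d²(Y, Vega) = (19−12)² + (13−21)² = 49 + 64 = 113
Y is equidistant from Cygnus and Sigma (both at squared distance 5), and every other site is strictly farther — so Y lies on the Cygnus–Sigma Voronoi edge.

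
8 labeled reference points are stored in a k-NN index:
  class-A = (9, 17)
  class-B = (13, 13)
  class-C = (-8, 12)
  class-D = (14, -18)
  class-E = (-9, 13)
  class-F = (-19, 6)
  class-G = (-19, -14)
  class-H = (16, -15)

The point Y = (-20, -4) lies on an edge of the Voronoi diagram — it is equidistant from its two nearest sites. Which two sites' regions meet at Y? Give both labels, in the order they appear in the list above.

Squared distances from Y to each site:
d²(Y, class-A) = 841 + 441 = 1282
d²(Y, class-B) = 1089 + 289 = 1378
d²(Y, class-C) = 144 + 256 = 400
d²(Y, class-D) = 1156 + 196 = 1352
d²(Y, class-E) = 121 + 289 = 410
d²(Y, class-F) = 1 + 100 = 101
d²(Y, class-G) = 1 + 100 = 101
d²(Y, class-H) = 1296 + 121 = 1417
Y is equidistant from class-F and class-G (both at squared distance 101), and every other site is strictly farther — so Y lies on the class-F–class-G Voronoi edge.

class-F and class-G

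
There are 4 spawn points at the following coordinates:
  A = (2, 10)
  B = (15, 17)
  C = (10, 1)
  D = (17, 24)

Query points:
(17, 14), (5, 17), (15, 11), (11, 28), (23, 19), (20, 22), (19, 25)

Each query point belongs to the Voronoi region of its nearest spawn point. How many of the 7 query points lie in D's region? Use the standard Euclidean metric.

4

(17, 14) — d² to each: A:241, B:13, C:218, D:100 → nearest is B
(5, 17) — d² to each: A:58, B:100, C:281, D:193 → nearest is A
(15, 11) — d² to each: A:170, B:36, C:125, D:173 → nearest is B
(11, 28) — d² to each: A:405, B:137, C:730, D:52 → nearest is D
(23, 19) — d² to each: A:522, B:68, C:493, D:61 → nearest is D
(20, 22) — d² to each: A:468, B:50, C:541, D:13 → nearest is D
(19, 25) — d² to each: A:514, B:80, C:657, D:5 → nearest is D
4 of the 7 points have D as nearest.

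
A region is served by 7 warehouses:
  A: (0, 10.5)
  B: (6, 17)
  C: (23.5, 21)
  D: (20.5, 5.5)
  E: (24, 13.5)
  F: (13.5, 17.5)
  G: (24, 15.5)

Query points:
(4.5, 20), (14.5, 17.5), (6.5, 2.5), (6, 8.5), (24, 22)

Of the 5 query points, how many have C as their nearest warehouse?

1

(4.5, 20) — d² to each: A:110.5, B:11.25, C:362, D:466.25, E:422.5, F:87.25, G:400.5 → nearest is B
(14.5, 17.5) — d² to each: A:259.25, B:72.5, C:93.25, D:180, E:106.25, F:1, G:94.25 → nearest is F
(6.5, 2.5) — d² to each: A:106.25, B:210.5, C:631.25, D:205, E:427.25, F:274, G:475.25 → nearest is A
(6, 8.5) — d² to each: A:40, B:72.25, C:462.5, D:219.25, E:349, F:137.25, G:373 → nearest is A
(24, 22) — d² to each: A:708.25, B:349, C:1.25, D:284.5, E:72.25, F:130.5, G:42.25 → nearest is C
1 of the 5 points has C as nearest.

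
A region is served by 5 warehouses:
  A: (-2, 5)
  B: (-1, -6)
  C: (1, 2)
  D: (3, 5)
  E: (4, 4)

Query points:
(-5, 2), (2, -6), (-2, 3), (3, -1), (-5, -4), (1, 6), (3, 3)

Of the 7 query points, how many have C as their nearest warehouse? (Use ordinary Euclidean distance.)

(-5, 2) — d² to each: A:18, B:80, C:36, D:73, E:85 → nearest is A
(2, -6) — d² to each: A:137, B:9, C:65, D:122, E:104 → nearest is B
(-2, 3) — d² to each: A:4, B:82, C:10, D:29, E:37 → nearest is A
(3, -1) — d² to each: A:61, B:41, C:13, D:36, E:26 → nearest is C
(-5, -4) — d² to each: A:90, B:20, C:72, D:145, E:145 → nearest is B
(1, 6) — d² to each: A:10, B:148, C:16, D:5, E:13 → nearest is D
(3, 3) — d² to each: A:29, B:97, C:5, D:4, E:2 → nearest is E
1 of the 7 points has C as nearest.

1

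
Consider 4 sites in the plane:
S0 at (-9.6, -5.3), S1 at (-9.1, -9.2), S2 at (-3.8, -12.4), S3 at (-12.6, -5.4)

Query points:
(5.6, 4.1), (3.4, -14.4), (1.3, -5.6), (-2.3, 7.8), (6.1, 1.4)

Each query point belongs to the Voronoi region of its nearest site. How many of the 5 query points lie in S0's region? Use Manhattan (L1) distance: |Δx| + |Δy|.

(5.6, 4.1) — d to each: S0:24.6, S1:28, S2:25.9, S3:27.7 → nearest is S0
(3.4, -14.4) — d to each: S0:22.1, S1:17.7, S2:9.2, S3:25 → nearest is S2
(1.3, -5.6) — d to each: S0:11.2, S1:14, S2:11.9, S3:14.1 → nearest is S0
(-2.3, 7.8) — d to each: S0:20.4, S1:23.8, S2:21.7, S3:23.5 → nearest is S0
(6.1, 1.4) — d to each: S0:22.4, S1:25.8, S2:23.7, S3:25.5 → nearest is S0
4 of the 5 points have S0 as nearest.

4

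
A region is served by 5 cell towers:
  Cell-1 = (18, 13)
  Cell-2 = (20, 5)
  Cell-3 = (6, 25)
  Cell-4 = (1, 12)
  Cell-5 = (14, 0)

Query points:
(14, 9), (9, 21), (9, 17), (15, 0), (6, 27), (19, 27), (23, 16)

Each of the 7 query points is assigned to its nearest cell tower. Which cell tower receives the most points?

Cell-3

(14, 9) — d² to each: Cell-1:32, Cell-2:52, Cell-3:320, Cell-4:178, Cell-5:81 → nearest is Cell-1
(9, 21) — d² to each: Cell-1:145, Cell-2:377, Cell-3:25, Cell-4:145, Cell-5:466 → nearest is Cell-3
(9, 17) — d² to each: Cell-1:97, Cell-2:265, Cell-3:73, Cell-4:89, Cell-5:314 → nearest is Cell-3
(15, 0) — d² to each: Cell-1:178, Cell-2:50, Cell-3:706, Cell-4:340, Cell-5:1 → nearest is Cell-5
(6, 27) — d² to each: Cell-1:340, Cell-2:680, Cell-3:4, Cell-4:250, Cell-5:793 → nearest is Cell-3
(19, 27) — d² to each: Cell-1:197, Cell-2:485, Cell-3:173, Cell-4:549, Cell-5:754 → nearest is Cell-3
(23, 16) — d² to each: Cell-1:34, Cell-2:130, Cell-3:370, Cell-4:500, Cell-5:337 → nearest is Cell-1
Tally — Cell-1:2, Cell-3:4, Cell-5:1. Cell-3 captures the most (4).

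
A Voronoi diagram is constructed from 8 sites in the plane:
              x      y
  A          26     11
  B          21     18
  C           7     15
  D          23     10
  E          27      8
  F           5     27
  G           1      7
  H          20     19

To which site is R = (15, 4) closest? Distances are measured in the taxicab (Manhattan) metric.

D

d(R,A) = |15−26| + |4−11| = 11 + 7 = 18
d(R,B) = |15−21| + |4−18| = 6 + 14 = 20
d(R,C) = |15−7| + |4−15| = 8 + 11 = 19
d(R,D) = |15−23| + |4−10| = 8 + 6 = 14
d(R,E) = |15−27| + |4−8| = 12 + 4 = 16
d(R,F) = |15−5| + |4−27| = 10 + 23 = 33
d(R,G) = |15−1| + |4−7| = 14 + 3 = 17
d(R,H) = |15−20| + |4−19| = 5 + 15 = 20
D is nearest.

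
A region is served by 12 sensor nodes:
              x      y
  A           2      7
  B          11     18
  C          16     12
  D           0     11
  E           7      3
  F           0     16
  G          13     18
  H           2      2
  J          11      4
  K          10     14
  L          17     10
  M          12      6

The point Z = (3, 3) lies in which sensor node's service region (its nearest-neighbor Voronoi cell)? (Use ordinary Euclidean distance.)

Compare squared distances (the ordering matches that of the actual distances):
|ZA|² = 1 + 16 = 17
|ZB|² = 64 + 225 = 289
|ZC|² = 169 + 81 = 250
|ZD|² = 9 + 64 = 73
|ZE|² = 16 + 0 = 16
|ZF|² = 9 + 169 = 178
|ZG|² = 100 + 225 = 325
|ZH|² = 1 + 1 = 2
|ZJ|² = 64 + 1 = 65
|ZK|² = 49 + 121 = 170
|ZL|² = 196 + 49 = 245
|ZM|² = 81 + 9 = 90
H is nearest.

H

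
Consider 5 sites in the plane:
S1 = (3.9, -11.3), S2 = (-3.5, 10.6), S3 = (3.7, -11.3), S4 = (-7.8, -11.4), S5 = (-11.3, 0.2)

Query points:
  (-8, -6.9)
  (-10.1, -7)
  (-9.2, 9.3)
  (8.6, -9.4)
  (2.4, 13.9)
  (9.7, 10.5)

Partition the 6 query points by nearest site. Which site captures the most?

(-8, -6.9) — d² to each: S1:160.97, S2:326.5, S3:156.25, S4:20.29, S5:61.3 → nearest is S4
(-10.1, -7) — d² to each: S1:214.49, S2:353.32, S3:208.93, S4:24.65, S5:53.28 → nearest is S4
(-9.2, 9.3) — d² to each: S1:595.97, S2:34.18, S3:590.77, S4:430.45, S5:87.22 → nearest is S2
(8.6, -9.4) — d² to each: S1:25.7, S2:546.41, S3:27.62, S4:272.96, S5:488.17 → nearest is S1
(2.4, 13.9) — d² to each: S1:637.29, S2:45.7, S3:636.73, S4:744.13, S5:375.38 → nearest is S2
(9.7, 10.5) — d² to each: S1:508.88, S2:174.25, S3:511.24, S4:785.86, S5:547.09 → nearest is S2
Tally — S1:1, S2:3, S4:2. S2 captures the most (3).

S2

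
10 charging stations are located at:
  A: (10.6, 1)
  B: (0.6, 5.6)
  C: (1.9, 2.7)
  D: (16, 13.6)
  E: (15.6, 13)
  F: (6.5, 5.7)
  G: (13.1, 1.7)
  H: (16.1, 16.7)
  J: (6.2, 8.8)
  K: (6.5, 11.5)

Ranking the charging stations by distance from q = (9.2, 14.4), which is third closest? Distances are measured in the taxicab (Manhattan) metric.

E

d(q,A) = 1.4 + 13.4 = 14.8
d(q,B) = 8.6 + 8.8 = 17.4
d(q,C) = 7.3 + 11.7 = 19
d(q,D) = 6.8 + 0.8 = 7.6
d(q,E) = 6.4 + 1.4 = 7.8
d(q,F) = 2.7 + 8.7 = 11.4
d(q,G) = 3.9 + 12.7 = 16.6
d(q,H) = 6.9 + 2.3 = 9.2
d(q,J) = 3 + 5.6 = 8.6
d(q,K) = 2.7 + 2.9 = 5.6
Sorted ascending: K, D, E, J, … — the third-nearest is E.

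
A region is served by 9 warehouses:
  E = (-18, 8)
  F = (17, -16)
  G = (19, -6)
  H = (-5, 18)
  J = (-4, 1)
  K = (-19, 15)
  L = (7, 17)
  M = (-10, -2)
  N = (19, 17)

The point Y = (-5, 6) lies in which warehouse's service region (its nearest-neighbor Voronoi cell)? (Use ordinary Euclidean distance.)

Compare squared distances (the ordering matches that of the actual distances):
|YE|² = 169 + 4 = 173
|YF|² = 484 + 484 = 968
|YG|² = 576 + 144 = 720
|YH|² = 0 + 144 = 144
|YJ|² = 1 + 25 = 26
|YK|² = 196 + 81 = 277
|YL|² = 144 + 121 = 265
|YM|² = 25 + 64 = 89
|YN|² = 576 + 121 = 697
J is nearest.

J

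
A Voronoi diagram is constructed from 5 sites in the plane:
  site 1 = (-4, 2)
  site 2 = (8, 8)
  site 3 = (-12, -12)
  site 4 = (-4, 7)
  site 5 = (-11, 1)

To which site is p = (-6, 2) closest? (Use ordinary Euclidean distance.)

site 1

Compare squared distances (the ordering matches that of the actual distances):
d²(p, site 1) = (-6−(-4))² + (2−2)² = 4 + 0 = 4
d²(p, site 2) = (-6−8)² + (2−8)² = 196 + 36 = 232
d²(p, site 3) = (-6−(-12))² + (2−(-12))² = 36 + 196 = 232
d²(p, site 4) = (-6−(-4))² + (2−7)² = 4 + 25 = 29
d²(p, site 5) = (-6−(-11))² + (2−1)² = 25 + 1 = 26
site 1 is nearest.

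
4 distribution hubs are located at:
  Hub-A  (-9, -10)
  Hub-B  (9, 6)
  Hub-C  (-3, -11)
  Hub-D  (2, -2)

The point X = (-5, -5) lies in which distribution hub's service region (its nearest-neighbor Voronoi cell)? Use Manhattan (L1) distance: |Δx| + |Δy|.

d(X, Hub-A) = |-5−(-9)| + |-5−(-10)| = 4 + 5 = 9
d(X, Hub-B) = |-5−9| + |-5−6| = 14 + 11 = 25
d(X, Hub-C) = |-5−(-3)| + |-5−(-11)| = 2 + 6 = 8
d(X, Hub-D) = |-5−2| + |-5−(-2)| = 7 + 3 = 10
Hub-C is nearest.

Hub-C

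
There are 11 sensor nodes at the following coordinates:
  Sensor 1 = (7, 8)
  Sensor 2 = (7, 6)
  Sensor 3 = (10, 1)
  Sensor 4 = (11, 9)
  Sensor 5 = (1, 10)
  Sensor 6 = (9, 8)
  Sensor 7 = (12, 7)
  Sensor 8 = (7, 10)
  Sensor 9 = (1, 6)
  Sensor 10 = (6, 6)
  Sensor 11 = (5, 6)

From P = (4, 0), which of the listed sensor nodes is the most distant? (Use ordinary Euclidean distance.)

Compare squared distances (the ordering matches that of the actual distances):
d²(P, Sensor 1) = 9 + 64 = 73
d²(P, Sensor 2) = 9 + 36 = 45
d²(P, Sensor 3) = 36 + 1 = 37
d²(P, Sensor 4) = 49 + 81 = 130
d²(P, Sensor 5) = 9 + 100 = 109
d²(P, Sensor 6) = 25 + 64 = 89
d²(P, Sensor 7) = 64 + 49 = 113
d²(P, Sensor 8) = 9 + 100 = 109
d²(P, Sensor 9) = 9 + 36 = 45
d²(P, Sensor 10) = 4 + 36 = 40
d²(P, Sensor 11) = 1 + 36 = 37
The largest is to Sensor 4.

Sensor 4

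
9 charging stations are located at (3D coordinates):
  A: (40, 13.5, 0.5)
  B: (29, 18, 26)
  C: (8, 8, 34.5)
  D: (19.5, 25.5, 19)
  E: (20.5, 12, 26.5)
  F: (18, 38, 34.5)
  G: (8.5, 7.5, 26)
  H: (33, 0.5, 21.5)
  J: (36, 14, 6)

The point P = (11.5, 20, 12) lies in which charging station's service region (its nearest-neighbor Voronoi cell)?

D

Squared Euclidean distances:
|PA|² = (11.5−40)² + (20−13.5)² + (12−0.5)² = 812.25 + 42.25 + 132.25 = 986.75
|PB|² = (11.5−29)² + (20−18)² + (12−26)² = 306.25 + 4 + 196 = 506.25
|PC|² = (11.5−8)² + (20−8)² + (12−34.5)² = 12.25 + 144 + 506.25 = 662.5
|PD|² = (11.5−19.5)² + (20−25.5)² + (12−19)² = 64 + 30.25 + 49 = 143.25
|PE|² = (11.5−20.5)² + (20−12)² + (12−26.5)² = 81 + 64 + 210.25 = 355.25
|PF|² = (11.5−18)² + (20−38)² + (12−34.5)² = 42.25 + 324 + 506.25 = 872.5
|PG|² = (11.5−8.5)² + (20−7.5)² + (12−26)² = 9 + 156.25 + 196 = 361.25
|PH|² = (11.5−33)² + (20−0.5)² + (12−21.5)² = 462.25 + 380.25 + 90.25 = 932.75
|PJ|² = (11.5−36)² + (20−14)² + (12−6)² = 600.25 + 36 + 36 = 672.25
D is nearest.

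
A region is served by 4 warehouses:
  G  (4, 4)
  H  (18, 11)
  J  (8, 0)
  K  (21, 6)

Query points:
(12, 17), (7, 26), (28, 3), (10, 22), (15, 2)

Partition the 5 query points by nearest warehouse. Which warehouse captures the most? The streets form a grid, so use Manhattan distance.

H

(12, 17) — d to each: G:21, H:12, J:21, K:20 → nearest is H
(7, 26) — d to each: G:25, H:26, J:27, K:34 → nearest is G
(28, 3) — d to each: G:25, H:18, J:23, K:10 → nearest is K
(10, 22) — d to each: G:24, H:19, J:24, K:27 → nearest is H
(15, 2) — d to each: G:13, H:12, J:9, K:10 → nearest is J
Tally — G:1, H:2, J:1, K:1. H captures the most (2).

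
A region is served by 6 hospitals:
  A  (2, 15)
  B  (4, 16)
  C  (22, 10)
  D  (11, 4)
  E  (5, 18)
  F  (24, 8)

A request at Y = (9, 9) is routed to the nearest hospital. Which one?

Squared Euclidean distances:
|YA|² = (9−2)² + (9−15)² = 49 + 36 = 85
|YB|² = (9−4)² + (9−16)² = 25 + 49 = 74
|YC|² = (9−22)² + (9−10)² = 169 + 1 = 170
|YD|² = (9−11)² + (9−4)² = 4 + 25 = 29
|YE|² = (9−5)² + (9−18)² = 16 + 81 = 97
|YF|² = (9−24)² + (9−8)² = 225 + 1 = 226
D is nearest.

D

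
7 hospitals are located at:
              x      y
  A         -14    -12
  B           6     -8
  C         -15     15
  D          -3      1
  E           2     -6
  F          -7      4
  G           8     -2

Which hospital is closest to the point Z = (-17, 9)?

C

Since √ is increasing, it suffices to compare squared distances:
|ZA|² = (-17−(-14))² + (9−(-12))² = 9 + 441 = 450
|ZB|² = (-17−6)² + (9−(-8))² = 529 + 289 = 818
|ZC|² = (-17−(-15))² + (9−15)² = 4 + 36 = 40
|ZD|² = (-17−(-3))² + (9−1)² = 196 + 64 = 260
|ZE|² = (-17−2)² + (9−(-6))² = 361 + 225 = 586
|ZF|² = (-17−(-7))² + (9−4)² = 100 + 25 = 125
|ZG|² = (-17−8)² + (9−(-2))² = 625 + 121 = 746
Minimum is at C.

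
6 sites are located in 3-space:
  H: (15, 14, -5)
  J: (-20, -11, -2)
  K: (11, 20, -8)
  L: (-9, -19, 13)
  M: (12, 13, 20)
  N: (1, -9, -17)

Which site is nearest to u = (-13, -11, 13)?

L

Squared Euclidean distances:
|uH|² = (-13−15)² + (-11−14)² + (13−(-5))² = 784 + 625 + 324 = 1733
|uJ|² = (-13−(-20))² + (-11−(-11))² + (13−(-2))² = 49 + 0 + 225 = 274
|uK|² = (-13−11)² + (-11−20)² + (13−(-8))² = 576 + 961 + 441 = 1978
|uL|² = (-13−(-9))² + (-11−(-19))² + (13−13)² = 16 + 64 + 0 = 80
|uM|² = (-13−12)² + (-11−13)² + (13−20)² = 625 + 576 + 49 = 1250
|uN|² = (-13−1)² + (-11−(-9))² + (13−(-17))² = 196 + 4 + 900 = 1100
L is nearest.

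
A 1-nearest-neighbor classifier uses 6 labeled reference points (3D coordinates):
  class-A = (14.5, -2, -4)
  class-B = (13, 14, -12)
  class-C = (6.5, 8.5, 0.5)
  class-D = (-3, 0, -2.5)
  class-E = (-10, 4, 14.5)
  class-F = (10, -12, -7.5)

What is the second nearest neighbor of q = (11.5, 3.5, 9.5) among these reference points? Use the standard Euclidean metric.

class-A

Squared Euclidean distances:
d²(q, class-A) = (11.5−14.5)² + (3.5−(-2))² + (9.5−(-4))² = 9 + 30.25 + 182.25 = 221.5
d²(q, class-B) = (11.5−13)² + (3.5−14)² + (9.5−(-12))² = 2.25 + 110.25 + 462.25 = 574.75
d²(q, class-C) = (11.5−6.5)² + (3.5−8.5)² + (9.5−0.5)² = 25 + 25 + 81 = 131
d²(q, class-D) = (11.5−(-3))² + (3.5−0)² + (9.5−(-2.5))² = 210.25 + 12.25 + 144 = 366.5
d²(q, class-E) = (11.5−(-10))² + (3.5−4)² + (9.5−14.5)² = 462.25 + 0.25 + 25 = 487.5
d²(q, class-F) = (11.5−10)² + (3.5−(-12))² + (9.5−(-7.5))² = 2.25 + 240.25 + 289 = 531.5
Sorted ascending: class-C, class-A, class-D, … — the second-nearest is class-A.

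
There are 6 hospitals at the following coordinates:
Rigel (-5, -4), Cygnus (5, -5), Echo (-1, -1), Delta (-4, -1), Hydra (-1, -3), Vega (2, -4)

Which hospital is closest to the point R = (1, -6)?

Vega

Squared Euclidean distances:
d²(R, Rigel) = (1−(-5))² + (-6−(-4))² = 36 + 4 = 40
d²(R, Cygnus) = (1−5)² + (-6−(-5))² = 16 + 1 = 17
d²(R, Echo) = (1−(-1))² + (-6−(-1))² = 4 + 25 = 29
d²(R, Delta) = (1−(-4))² + (-6−(-1))² = 25 + 25 = 50
d²(R, Hydra) = (1−(-1))² + (-6−(-3))² = 4 + 9 = 13
d²(R, Vega) = (1−2)² + (-6−(-4))² = 1 + 4 = 5
Vega is nearest.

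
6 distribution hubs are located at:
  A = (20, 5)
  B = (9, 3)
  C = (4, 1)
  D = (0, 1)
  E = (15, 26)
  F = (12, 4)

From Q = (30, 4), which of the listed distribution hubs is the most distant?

D

Squared Euclidean distances:
|QA|² = (30−20)² + (4−5)² = 100 + 1 = 101
|QB|² = (30−9)² + (4−3)² = 441 + 1 = 442
|QC|² = (30−4)² + (4−1)² = 676 + 9 = 685
|QD|² = (30−0)² + (4−1)² = 900 + 9 = 909
|QE|² = (30−15)² + (4−26)² = 225 + 484 = 709
|QF|² = (30−12)² + (4−4)² = 324 + 0 = 324
The largest is to D.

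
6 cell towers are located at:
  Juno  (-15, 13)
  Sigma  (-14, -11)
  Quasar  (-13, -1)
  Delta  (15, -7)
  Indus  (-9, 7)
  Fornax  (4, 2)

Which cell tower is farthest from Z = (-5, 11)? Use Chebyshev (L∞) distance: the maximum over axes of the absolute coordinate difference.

Sigma

d(Z, Juno) = max(10, 2) = 10
d(Z, Sigma) = max(9, 22) = 22
d(Z, Quasar) = max(8, 12) = 12
d(Z, Delta) = max(20, 18) = 20
d(Z, Indus) = max(4, 4) = 4
d(Z, Fornax) = max(9, 9) = 9
The largest is to Sigma.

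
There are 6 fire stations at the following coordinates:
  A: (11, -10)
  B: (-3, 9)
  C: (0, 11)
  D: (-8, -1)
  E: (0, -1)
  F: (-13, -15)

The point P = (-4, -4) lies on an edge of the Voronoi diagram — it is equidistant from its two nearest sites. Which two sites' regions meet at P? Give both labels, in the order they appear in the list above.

D and E

Squared distances from P to each site:
|PA|² = (-4−11)² + (-4−(-10))² = 225 + 36 = 261
|PB|² = (-4−(-3))² + (-4−9)² = 1 + 169 = 170
|PC|² = (-4−0)² + (-4−11)² = 16 + 225 = 241
|PD|² = (-4−(-8))² + (-4−(-1))² = 16 + 9 = 25
|PE|² = (-4−0)² + (-4−(-1))² = 16 + 9 = 25
|PF|² = (-4−(-13))² + (-4−(-15))² = 81 + 121 = 202
P is equidistant from D and E (both at squared distance 25), and every other site is strictly farther — so P lies on the D–E Voronoi edge.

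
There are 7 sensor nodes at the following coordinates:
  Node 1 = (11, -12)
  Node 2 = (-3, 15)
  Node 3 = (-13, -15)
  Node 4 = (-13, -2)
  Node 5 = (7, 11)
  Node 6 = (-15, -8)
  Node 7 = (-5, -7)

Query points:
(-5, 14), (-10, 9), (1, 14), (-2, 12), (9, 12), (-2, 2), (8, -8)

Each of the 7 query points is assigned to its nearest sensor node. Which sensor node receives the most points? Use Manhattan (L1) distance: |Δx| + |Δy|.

(-5, 14) — d to each: Node 1:42, Node 2:3, Node 3:37, Node 4:24, Node 5:15, Node 6:32, Node 7:21 → nearest is Node 2
(-10, 9) — d to each: Node 1:42, Node 2:13, Node 3:27, Node 4:14, Node 5:19, Node 6:22, Node 7:21 → nearest is Node 2
(1, 14) — d to each: Node 1:36, Node 2:5, Node 3:43, Node 4:30, Node 5:9, Node 6:38, Node 7:27 → nearest is Node 2
(-2, 12) — d to each: Node 1:37, Node 2:4, Node 3:38, Node 4:25, Node 5:10, Node 6:33, Node 7:22 → nearest is Node 2
(9, 12) — d to each: Node 1:26, Node 2:15, Node 3:49, Node 4:36, Node 5:3, Node 6:44, Node 7:33 → nearest is Node 5
(-2, 2) — d to each: Node 1:27, Node 2:14, Node 3:28, Node 4:15, Node 5:18, Node 6:23, Node 7:12 → nearest is Node 7
(8, -8) — d to each: Node 1:7, Node 2:34, Node 3:28, Node 4:27, Node 5:20, Node 6:23, Node 7:14 → nearest is Node 1
Tally — Node 1:1, Node 2:4, Node 5:1, Node 7:1. Node 2 captures the most (4).

Node 2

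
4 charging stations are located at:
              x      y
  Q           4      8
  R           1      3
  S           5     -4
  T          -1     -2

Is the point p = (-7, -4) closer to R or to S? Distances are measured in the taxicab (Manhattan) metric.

d(p,R) = |-7−1| + |-4−3| = 8 + 7 = 15
d(p,S) = |-7−5| + |-4−(-4)| = 12 + 0 = 12
15 > 12, so S is closer.

S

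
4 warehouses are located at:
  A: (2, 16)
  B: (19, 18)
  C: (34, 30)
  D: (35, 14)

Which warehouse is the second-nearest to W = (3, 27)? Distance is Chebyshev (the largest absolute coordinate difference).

d(W,A) = max(1, 11) = 11
d(W,B) = max(16, 9) = 16
d(W,C) = max(31, 3) = 31
d(W,D) = max(32, 13) = 32
Sorted ascending: A, B, C, … — the second-nearest is B.

B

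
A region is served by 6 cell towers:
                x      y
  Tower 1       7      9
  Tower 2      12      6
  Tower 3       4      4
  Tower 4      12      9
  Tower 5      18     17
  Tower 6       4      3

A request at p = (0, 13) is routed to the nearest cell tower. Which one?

Compare squared distances (the ordering matches that of the actual distances):
d²(p, Tower 1) = 49 + 16 = 65
d²(p, Tower 2) = 144 + 49 = 193
d²(p, Tower 3) = 16 + 81 = 97
d²(p, Tower 4) = 144 + 16 = 160
d²(p, Tower 5) = 324 + 16 = 340
d²(p, Tower 6) = 16 + 100 = 116
The smallest is to Tower 1, so p lies in the Voronoi region of Tower 1.

Tower 1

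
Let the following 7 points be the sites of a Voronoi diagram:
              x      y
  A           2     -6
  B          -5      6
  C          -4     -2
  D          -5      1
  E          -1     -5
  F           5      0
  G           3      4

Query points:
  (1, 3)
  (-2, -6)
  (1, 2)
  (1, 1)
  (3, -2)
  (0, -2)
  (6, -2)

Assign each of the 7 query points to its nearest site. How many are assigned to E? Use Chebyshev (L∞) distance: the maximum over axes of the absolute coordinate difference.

(1, 3) — d to each: A:9, B:6, C:5, D:6, E:8, F:4, G:2 → nearest is G
(-2, -6) — d to each: A:4, B:12, C:4, D:7, E:1, F:7, G:10 → nearest is E
(1, 2) — d to each: A:8, B:6, C:5, D:6, E:7, F:4, G:2 → nearest is G
(1, 1) — d to each: A:7, B:6, C:5, D:6, E:6, F:4, G:3 → nearest is G
(3, -2) — d to each: A:4, B:8, C:7, D:8, E:4, F:2, G:6 → nearest is F
(0, -2) — d to each: A:4, B:8, C:4, D:5, E:3, F:5, G:6 → nearest is E
(6, -2) — d to each: A:4, B:11, C:10, D:11, E:7, F:2, G:6 → nearest is F
2 of the 7 points have E as nearest.

2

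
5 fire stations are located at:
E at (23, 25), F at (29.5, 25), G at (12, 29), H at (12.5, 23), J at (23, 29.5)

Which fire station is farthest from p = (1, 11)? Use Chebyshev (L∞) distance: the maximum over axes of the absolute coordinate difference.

d(p,E) = max(22, 14) = 22
d(p,F) = max(28.5, 14) = 28.5
d(p,G) = max(11, 18) = 18
d(p,H) = max(11.5, 12) = 12
d(p,J) = max(22, 18.5) = 22
The largest is to F.

F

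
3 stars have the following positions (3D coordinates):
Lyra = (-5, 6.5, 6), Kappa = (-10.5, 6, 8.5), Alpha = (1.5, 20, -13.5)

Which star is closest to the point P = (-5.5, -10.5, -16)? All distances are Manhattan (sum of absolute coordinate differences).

Lyra

d(P, Lyra) = |-5.5−(-5)| + |-10.5−6.5| + |-16−6| = 0.5 + 17 + 22 = 39.5
d(P, Kappa) = |-5.5−(-10.5)| + |-10.5−6| + |-16−8.5| = 5 + 16.5 + 24.5 = 46
d(P, Alpha) = |-5.5−1.5| + |-10.5−20| + |-16−(-13.5)| = 7 + 30.5 + 2.5 = 40
Lyra is nearest.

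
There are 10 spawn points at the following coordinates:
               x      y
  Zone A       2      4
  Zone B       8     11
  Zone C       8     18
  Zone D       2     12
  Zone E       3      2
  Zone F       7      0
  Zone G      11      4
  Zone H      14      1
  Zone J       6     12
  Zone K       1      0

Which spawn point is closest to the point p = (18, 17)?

Zone C

Compare squared distances (the ordering matches that of the actual distances):
d²(p, Zone A) = 256 + 169 = 425
d²(p, Zone B) = 100 + 36 = 136
d²(p, Zone C) = 100 + 1 = 101
d²(p, Zone D) = 256 + 25 = 281
d²(p, Zone E) = 225 + 225 = 450
d²(p, Zone F) = 121 + 289 = 410
d²(p, Zone G) = 49 + 169 = 218
d²(p, Zone H) = 16 + 256 = 272
d²(p, Zone J) = 144 + 25 = 169
d²(p, Zone K) = 289 + 289 = 578
The smallest is to Zone C, so p lies in the Voronoi region of Zone C.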